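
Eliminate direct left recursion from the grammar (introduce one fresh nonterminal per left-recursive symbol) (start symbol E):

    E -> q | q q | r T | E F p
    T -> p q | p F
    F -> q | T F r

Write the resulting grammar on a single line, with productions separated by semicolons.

E is directly left-recursive.
For E: α = {F p}, β = {q, q q, r T}. Rewrite as E → β E' and E' → α E' | ε.

E -> q E' | q q E' | r T E'; T -> p q | p F; F -> q | T F r; E' -> F p E' | eps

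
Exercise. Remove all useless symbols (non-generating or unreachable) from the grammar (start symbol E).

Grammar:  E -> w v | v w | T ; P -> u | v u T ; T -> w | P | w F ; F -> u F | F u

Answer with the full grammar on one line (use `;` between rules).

E -> w v | v w | T; P -> u | v u T; T -> w | P

Generating nonterminals: {E, P, T}.
Reachable from E after that: {E, P, T}.
Removed useless symbols: {F} and every production mentioning them.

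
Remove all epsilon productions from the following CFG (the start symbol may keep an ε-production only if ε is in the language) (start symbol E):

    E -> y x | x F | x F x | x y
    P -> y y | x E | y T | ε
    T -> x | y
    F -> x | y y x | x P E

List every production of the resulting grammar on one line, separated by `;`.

E -> y x | x F | x F x | x y; P -> y y | x E | y T; T -> x | y; F -> x | y y x | x P E | x E

Nullable set = {P}.
ε ∉ L(G), so no ε-production is kept.
For each production, add variants omitting each subset of nullable occurrences: F → x P E gives x P E | x E.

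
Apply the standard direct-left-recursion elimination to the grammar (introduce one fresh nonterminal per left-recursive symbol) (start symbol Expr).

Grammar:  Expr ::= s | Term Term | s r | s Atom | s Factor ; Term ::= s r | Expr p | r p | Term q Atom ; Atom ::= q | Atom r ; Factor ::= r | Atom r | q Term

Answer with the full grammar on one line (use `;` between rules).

Left recursion appears on Term, Atom.
For Term: α = {q Atom}, β = {s r, Expr p, r p}. Rewrite as Term → β Term1 and Term1 → α Term1 | ε.
For Atom: α = {r}, β = {q}. Rewrite as Atom → β Atom1 and Atom1 → α Atom1 | ε.

Expr ::= s | Term Term | s r | s Atom | s Factor; Term ::= s r Term1 | Expr p Term1 | r p Term1; Atom ::= q Atom1; Factor ::= r | Atom r | q Term; Term1 ::= q Atom Term1 | ε; Atom1 ::= r Atom1 | ε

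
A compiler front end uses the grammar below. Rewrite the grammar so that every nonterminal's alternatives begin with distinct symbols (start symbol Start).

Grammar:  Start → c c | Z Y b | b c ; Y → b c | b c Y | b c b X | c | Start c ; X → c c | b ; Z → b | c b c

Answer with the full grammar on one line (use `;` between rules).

Y has alternatives sharing prefix 'b c': factor to Y → b c Y1 with Y1 → ε | Y | b X.

Start → c c | Z Y b | b c; Y → c | Start c | b c Y1; X → c c | b; Z → b | c b c; Y1 → ε | Y | b X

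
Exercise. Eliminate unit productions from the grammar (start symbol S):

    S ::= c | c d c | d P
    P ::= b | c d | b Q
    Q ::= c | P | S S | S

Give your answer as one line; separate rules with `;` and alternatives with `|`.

Unit pairs: Q ⇒* {P, S}.
For every A with A ⇒* B via unit rules, add B's non-unit alternatives to A; then delete every rule of the form X → Y.

S ::= c | c d c | d P; P ::= b | c d | b Q; Q ::= c | c d c | d P | b | c d | b Q | S S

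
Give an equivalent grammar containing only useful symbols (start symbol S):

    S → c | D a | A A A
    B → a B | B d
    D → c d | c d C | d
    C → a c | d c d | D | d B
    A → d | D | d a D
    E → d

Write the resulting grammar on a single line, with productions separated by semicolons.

S → c | D a | A A A; D → c d | c d C | d; C → a c | d c d | D; A → d | D | d a D

Generating nonterminals: {A, C, D, E, S}.
Reachable from S after that: {A, C, D, S}.
Removed useless symbols: {B, E} and every production mentioning them.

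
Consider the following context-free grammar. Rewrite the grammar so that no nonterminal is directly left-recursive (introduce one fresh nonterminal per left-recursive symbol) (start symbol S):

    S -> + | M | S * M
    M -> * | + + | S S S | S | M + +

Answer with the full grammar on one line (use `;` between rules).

S -> + S' | M S'; M -> * M' | + + M' | S S S M' | S M'; S' -> * M S' | ε; M' -> + + M' | ε

Left recursion appears on S, M.
For S: α = {* M}, β = {+, M}. Rewrite as S → β S' and S' → α S' | ε.
For M: α = {+ +}, β = {*, + +, S S S, S}. Rewrite as M → β M' and M' → α M' | ε.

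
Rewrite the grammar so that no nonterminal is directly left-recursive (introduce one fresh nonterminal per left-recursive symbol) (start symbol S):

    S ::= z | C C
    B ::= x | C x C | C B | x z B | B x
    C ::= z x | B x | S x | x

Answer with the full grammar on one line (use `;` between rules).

S ::= z | C C; B ::= x B' | C x C B' | C B B' | x z B B'; C ::= z x | B x | S x | x; B' ::= x B' | epsilon

Left recursion appears on B.
For B: α = {x}, β = {x, C x C, C B, x z B}. Rewrite as B → β B' and B' → α B' | ε.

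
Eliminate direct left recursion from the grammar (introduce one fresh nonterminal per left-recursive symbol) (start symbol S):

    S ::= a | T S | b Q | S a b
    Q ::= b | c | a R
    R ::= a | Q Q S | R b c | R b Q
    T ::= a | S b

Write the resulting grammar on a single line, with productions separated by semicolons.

S ::= a S' | T S S' | b Q S'; Q ::= b | c | a R; R ::= a R' | Q Q S R'; T ::= a | S b; S' ::= a b S' | ε; R' ::= b c R' | b Q R' | ε

S, R are directly left-recursive.
For S: α = {a b}, β = {a, T S, b Q}. Rewrite as S → β S' and S' → α S' | ε.
For R: α = {b c, b Q}, β = {a, Q Q S}. Rewrite as R → β R' and R' → α R' | ε.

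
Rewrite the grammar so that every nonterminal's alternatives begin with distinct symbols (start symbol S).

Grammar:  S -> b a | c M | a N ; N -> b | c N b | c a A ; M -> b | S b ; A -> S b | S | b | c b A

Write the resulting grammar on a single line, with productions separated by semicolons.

N has alternatives sharing prefix 'c': factor to N → c N' with N' → N b | a A.
A has alternatives sharing prefix 'S': factor to A → S A' with A' → b | ε.

S -> b a | c M | a N; N -> b | c N'; M -> b | S b; A -> b | c b A | S A'; N' -> N b | a A; A' -> b | ε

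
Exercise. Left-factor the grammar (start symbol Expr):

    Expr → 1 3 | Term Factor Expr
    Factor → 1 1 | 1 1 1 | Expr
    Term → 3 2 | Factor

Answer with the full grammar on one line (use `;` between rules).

Expr → 1 3 | Term Factor Expr; Factor → Expr | 1 1 Factor1; Term → 3 2 | Factor; Factor1 → ε | 1

Factor has alternatives sharing prefix '1 1': factor to Factor → 1 1 Factor1 with Factor1 → ε | 1.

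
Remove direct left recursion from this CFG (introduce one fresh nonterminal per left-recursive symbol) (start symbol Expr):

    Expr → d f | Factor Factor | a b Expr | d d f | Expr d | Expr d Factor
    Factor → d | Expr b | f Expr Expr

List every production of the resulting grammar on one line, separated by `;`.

Expr → d f Expr1 | Factor Factor Expr1 | a b Expr Expr1 | d d f Expr1; Factor → d | Expr b | f Expr Expr; Expr1 → d Expr1 | d Factor Expr1 | ε

Left recursion appears on Expr.
For Expr: α = {d, d Factor}, β = {d f, Factor Factor, a b Expr, d d f}. Rewrite as Expr → β Expr1 and Expr1 → α Expr1 | ε.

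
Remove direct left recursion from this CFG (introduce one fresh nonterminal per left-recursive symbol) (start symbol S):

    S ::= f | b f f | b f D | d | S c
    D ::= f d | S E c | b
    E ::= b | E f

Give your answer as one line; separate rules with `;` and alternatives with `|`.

S, E are directly left-recursive.
For S: α = {c}, β = {f, b f f, b f D, d}. Rewrite as S → β S' and S' → α S' | ε.
For E: α = {f}, β = {b}. Rewrite as E → β E' and E' → α E' | ε.

S ::= f S' | b f f S' | b f D S' | d S'; D ::= f d | S E c | b; E ::= b E'; S' ::= c S' | ε; E' ::= f E' | ε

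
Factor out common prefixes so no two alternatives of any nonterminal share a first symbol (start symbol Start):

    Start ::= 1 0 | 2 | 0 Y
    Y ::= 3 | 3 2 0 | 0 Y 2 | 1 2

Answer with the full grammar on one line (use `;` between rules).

Y has alternatives sharing prefix '3': factor to Y → 3 Y1 with Y1 → ε | 2 0.

Start ::= 1 0 | 2 | 0 Y; Y ::= 0 Y 2 | 1 2 | 3 Y1; Y1 ::= ε | 2 0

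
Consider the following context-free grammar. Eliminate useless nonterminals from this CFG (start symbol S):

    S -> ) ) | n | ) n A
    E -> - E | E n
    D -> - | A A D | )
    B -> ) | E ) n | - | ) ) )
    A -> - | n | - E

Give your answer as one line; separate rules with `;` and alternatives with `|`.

S -> ) ) | n | ) n A; A -> - | n

Generating nonterminals: {A, B, D, S}.
Reachable from S after that: {A, S}.
Removed useless symbols: {B, D, E} and every production mentioning them.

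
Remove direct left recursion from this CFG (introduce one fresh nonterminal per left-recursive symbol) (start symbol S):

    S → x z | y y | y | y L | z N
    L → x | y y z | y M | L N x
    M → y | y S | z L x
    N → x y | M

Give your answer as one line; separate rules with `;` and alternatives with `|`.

Left recursion appears on L.
For L: α = {N x}, β = {x, y y z, y M}. Rewrite as L → β L' and L' → α L' | ε.

S → x z | y y | y | y L | z N; L → x L' | y y z L' | y M L'; M → y | y S | z L x; N → x y | M; L' → N x L' | ε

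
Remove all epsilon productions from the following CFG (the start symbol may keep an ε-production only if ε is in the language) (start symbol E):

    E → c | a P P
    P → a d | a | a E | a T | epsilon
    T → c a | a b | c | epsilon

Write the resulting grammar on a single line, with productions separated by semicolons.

Nullable nonterminals: {P, T}.
ε ∉ L(G), so no ε-production is kept.
For each production, add variants omitting each subset of nullable occurrences: E → a P P gives a P P | a P | a.

E → c | a P P | a P | a; P → a d | a | a E | a T; T → c a | a b | c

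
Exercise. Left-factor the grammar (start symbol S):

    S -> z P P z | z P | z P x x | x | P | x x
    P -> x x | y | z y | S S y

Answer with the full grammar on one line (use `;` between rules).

S -> P | z P S' | x S''; P -> x x | y | z y | S S y; S' -> P z | ε | x x; S'' -> ε | x

S has alternatives sharing prefix 'z P': factor to S → z P S' with S' → P z | ε | x x.
S has alternatives sharing prefix 'x': factor to S → x S'' with S'' → ε | x.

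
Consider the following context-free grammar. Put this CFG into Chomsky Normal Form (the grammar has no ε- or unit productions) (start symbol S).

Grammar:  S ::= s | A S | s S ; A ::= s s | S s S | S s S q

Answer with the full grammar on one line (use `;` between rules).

S ::= s | A S | X1 S; A ::= X1 X1 | S Y1 | S Y2; X1 ::= s; X2 ::= q; Y1 ::= X1 S; Y2 ::= X1 Y3; Y3 ::= S X2

Introduce a nonterminal for each terminal appearing in a rule of length ≥ 2: X1 → s, X2 → q.
Binarize each right-hand side of length ≥ 3 by chaining fresh nonterminals (Y1, Y2, …): affected rules were A → S X1 S; A → S X1 S X2.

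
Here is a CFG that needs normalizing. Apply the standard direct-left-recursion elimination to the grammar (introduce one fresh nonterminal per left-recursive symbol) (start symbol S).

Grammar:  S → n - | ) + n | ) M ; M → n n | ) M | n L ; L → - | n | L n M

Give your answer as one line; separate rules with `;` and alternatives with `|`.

Left recursion appears on L.
For L: α = {n M}, β = {-, n}. Rewrite as L → β L' and L' → α L' | ε.

S → n - | ) + n | ) M; M → n n | ) M | n L; L → - L' | n L'; L' → n M L' | ε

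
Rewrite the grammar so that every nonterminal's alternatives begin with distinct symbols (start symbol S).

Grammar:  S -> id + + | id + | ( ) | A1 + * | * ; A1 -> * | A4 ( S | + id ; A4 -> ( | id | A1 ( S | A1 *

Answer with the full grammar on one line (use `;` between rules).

S -> ( ) | A1 + * | * | id + S'; A1 -> * | A4 ( S | + id; A4 -> ( | id | A1 A4'; S' -> + | ε; A4' -> ( S | *

S has alternatives sharing prefix 'id +': factor to S → id + S' with S' → + | ε.
A4 has alternatives sharing prefix 'A1': factor to A4 → A1 A4' with A4' → ( S | *.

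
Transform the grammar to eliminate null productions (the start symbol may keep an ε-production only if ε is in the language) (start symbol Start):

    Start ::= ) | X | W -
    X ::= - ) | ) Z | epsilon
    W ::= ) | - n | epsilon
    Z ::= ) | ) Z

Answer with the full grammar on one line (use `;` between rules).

Nullable nonterminals: {Start, W, X}.
ε ∈ L(G) since Start is nullable, so keep Start → ε.
For each production, add variants omitting each subset of nullable occurrences: Start → W - gives W - | -.

Start ::= ) | X | W - | - | epsilon; X ::= - ) | ) Z; W ::= ) | - n; Z ::= ) | ) Z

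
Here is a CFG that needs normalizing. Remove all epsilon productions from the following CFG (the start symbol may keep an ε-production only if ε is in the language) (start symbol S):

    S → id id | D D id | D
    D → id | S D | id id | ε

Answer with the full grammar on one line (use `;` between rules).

Nullable set = {D, S}.
ε ∈ L(G) since S is nullable, so keep S → ε.
Expand every rule over subsets of its nullable positions: S → D D id gives D D id | D id | id. D → S D gives S D | S.

S → id id | D D id | D id | id | D | ε; D → id | S D | S | id id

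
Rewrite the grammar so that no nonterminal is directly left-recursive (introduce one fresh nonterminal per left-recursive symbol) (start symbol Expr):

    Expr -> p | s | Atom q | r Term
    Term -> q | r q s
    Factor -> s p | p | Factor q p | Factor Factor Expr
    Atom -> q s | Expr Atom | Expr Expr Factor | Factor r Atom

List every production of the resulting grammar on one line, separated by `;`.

Expr -> p | s | Atom q | r Term; Term -> q | r q s; Factor -> s p Factor1 | p Factor1; Atom -> q s | Expr Atom | Expr Expr Factor | Factor r Atom; Factor1 -> q p Factor1 | Factor Expr Factor1 | epsilon

Factor is directly left-recursive.
For Factor: α = {q p, Factor Expr}, β = {s p, p}. Rewrite as Factor → β Factor1 and Factor1 → α Factor1 | ε.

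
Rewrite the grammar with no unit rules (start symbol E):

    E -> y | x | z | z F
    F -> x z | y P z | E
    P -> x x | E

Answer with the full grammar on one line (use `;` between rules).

E -> y | x | z | z F; F -> y | x | z | z F | x z | y P z; P -> y | x | z | z F | x x

Unit pairs: F ⇒* {E}; P ⇒* {E}.
For every A with A ⇒* B via unit rules, add B's non-unit alternatives to A; then delete every rule of the form X → Y.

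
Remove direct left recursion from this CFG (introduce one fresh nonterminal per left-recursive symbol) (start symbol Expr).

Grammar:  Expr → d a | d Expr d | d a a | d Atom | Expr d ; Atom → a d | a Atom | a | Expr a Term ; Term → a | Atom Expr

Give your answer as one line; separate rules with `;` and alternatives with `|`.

Expr → d a Expr1 | d Expr d Expr1 | d a a Expr1 | d Atom Expr1; Atom → a d | a Atom | a | Expr a Term; Term → a | Atom Expr; Expr1 → d Expr1 | epsilon

Left recursion appears on Expr.
For Expr: α = {d}, β = {d a, d Expr d, d a a, d Atom}. Rewrite as Expr → β Expr1 and Expr1 → α Expr1 | ε.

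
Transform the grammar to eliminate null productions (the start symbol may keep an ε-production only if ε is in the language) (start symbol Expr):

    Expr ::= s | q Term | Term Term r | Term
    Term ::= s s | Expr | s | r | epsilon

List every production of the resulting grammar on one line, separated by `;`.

Expr ::= s | q Term | q | Term Term r | Term r | r | Term | ε; Term ::= s s | Expr | s | r

The nullable symbols are {Expr, Term}.
ε ∈ L(G) since Expr is nullable, so keep Expr → ε.
For each production, add variants omitting each subset of nullable occurrences: Expr → q Term gives q Term | q. Expr → Term Term r gives Term Term r | Term r | r.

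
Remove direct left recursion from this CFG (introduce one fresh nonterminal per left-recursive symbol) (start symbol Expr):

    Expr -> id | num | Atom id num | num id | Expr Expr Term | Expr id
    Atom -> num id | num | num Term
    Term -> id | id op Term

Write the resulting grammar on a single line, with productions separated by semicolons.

Expr -> id Expr1 | num Expr1 | Atom id num Expr1 | num id Expr1; Atom -> num id | num | num Term; Term -> id | id op Term; Expr1 -> Expr Term Expr1 | id Expr1 | ε

Directly left-recursive nonterminal: Expr.
For Expr: α = {Expr Term, id}, β = {id, num, Atom id num, num id}. Rewrite as Expr → β Expr1 and Expr1 → α Expr1 | ε.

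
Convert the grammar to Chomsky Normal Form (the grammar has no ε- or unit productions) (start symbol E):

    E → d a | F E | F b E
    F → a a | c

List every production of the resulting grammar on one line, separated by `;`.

Introduce a nonterminal for each terminal appearing in a rule of length ≥ 2: X1 → d, X2 → a, X3 → b.
Binarize each right-hand side of length ≥ 3 by chaining fresh nonterminals (Y1, Y2, …): affected rules were E → F X3 E.

E → X1 X2 | F E | F Y1; F → X2 X2 | c; X1 → d; X2 → a; X3 → b; Y1 → X3 E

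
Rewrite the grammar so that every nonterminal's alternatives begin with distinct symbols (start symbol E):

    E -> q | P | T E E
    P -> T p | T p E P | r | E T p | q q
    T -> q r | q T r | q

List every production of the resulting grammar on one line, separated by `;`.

E -> q | P | T E E; P -> r | E T p | q q | T p P'; T -> q T'; P' -> ε | E P; T' -> r | T r | ε

P has alternatives sharing prefix 'T p': factor to P → T p P' with P' → ε | E P.
T has alternatives sharing prefix 'q': factor to T → q T' with T' → r | T r | ε.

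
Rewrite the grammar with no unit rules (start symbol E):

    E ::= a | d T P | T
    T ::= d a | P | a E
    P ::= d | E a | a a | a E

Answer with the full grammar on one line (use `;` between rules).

E ::= a | d T P | d | E a | a a | a E | d a; T ::= d | E a | a a | a E | d a; P ::= d | E a | a a | a E

Unit pairs: E ⇒* {P, T}; T ⇒* {P}.
For each unit pair (A, B), copy every non-unit production of B to A, then drop all unit productions.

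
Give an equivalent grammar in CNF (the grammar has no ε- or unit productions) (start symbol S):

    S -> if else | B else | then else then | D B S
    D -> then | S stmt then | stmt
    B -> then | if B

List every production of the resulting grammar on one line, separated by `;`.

Introduce a nonterminal for each terminal appearing in a rule of length ≥ 2: X1 → if, X2 → else, X3 → then, X4 → stmt.
Binarize each right-hand side of length ≥ 3 by chaining fresh nonterminals (Y1, Y2, …): affected rules were S → X3 X2 X3; S → D B S; D → S X4 X3.

S -> X1 X2 | B X2 | X3 Y1 | D Y2; D -> then | S Y3 | stmt; B -> then | X1 B; X1 -> if; X2 -> else; X3 -> then; X4 -> stmt; Y1 -> X2 X3; Y2 -> B S; Y3 -> X4 X3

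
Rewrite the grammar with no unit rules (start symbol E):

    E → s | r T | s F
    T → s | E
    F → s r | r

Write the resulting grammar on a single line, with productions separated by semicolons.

Unit pairs: T ⇒* {E}.
For each unit pair (A, B), copy every non-unit production of B to A, then drop all unit productions.

E → s | r T | s F; T → s | r T | s F; F → s r | r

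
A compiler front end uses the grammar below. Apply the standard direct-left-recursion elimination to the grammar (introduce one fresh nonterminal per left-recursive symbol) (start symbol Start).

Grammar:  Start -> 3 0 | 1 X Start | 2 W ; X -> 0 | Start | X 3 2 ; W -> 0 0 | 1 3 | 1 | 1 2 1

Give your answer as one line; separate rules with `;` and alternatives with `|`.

Start -> 3 0 | 1 X Start | 2 W; X -> 0 X1 | Start X1; W -> 0 0 | 1 3 | 1 | 1 2 1; X1 -> 3 2 X1 | epsilon

Left recursion appears on X.
For X: α = {3 2}, β = {0, Start}. Rewrite as X → β X1 and X1 → α X1 | ε.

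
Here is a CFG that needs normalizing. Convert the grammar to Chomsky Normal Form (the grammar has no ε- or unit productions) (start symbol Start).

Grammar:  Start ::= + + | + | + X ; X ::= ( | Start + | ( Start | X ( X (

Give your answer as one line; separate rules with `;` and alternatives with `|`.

Start ::= X1 X1 | + | X1 X; X ::= ( | Start X1 | X2 Start | X Y1; X1 ::= +; X2 ::= (; Y1 ::= X2 Y2; Y2 ::= X X2

Introduce a nonterminal for each terminal appearing in a rule of length ≥ 2: X1 → +, X2 → (.
Binarize each right-hand side of length ≥ 3 by chaining fresh nonterminals (Y1, Y2, …): affected rules were X → X X2 X X2.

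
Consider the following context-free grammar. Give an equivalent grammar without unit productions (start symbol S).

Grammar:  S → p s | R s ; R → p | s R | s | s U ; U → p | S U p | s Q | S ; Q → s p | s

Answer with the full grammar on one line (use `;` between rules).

Unit pairs: U ⇒* {S}.
For each unit pair (A, B), copy every non-unit production of B to A, then drop all unit productions.

S → p s | R s; R → p | s R | s | s U; U → p | S U p | s Q | p s | R s; Q → s p | s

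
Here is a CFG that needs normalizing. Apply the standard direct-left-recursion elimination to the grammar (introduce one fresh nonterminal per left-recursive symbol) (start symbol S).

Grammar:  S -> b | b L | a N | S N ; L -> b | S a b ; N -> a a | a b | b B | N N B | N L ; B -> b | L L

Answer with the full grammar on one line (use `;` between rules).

S -> b S' | b L S' | a N S'; L -> b | S a b; N -> a a N' | a b N' | b B N'; B -> b | L L; S' -> N S' | ε; N' -> N B N' | L N' | ε

S, N are directly left-recursive.
For S: α = {N}, β = {b, b L, a N}. Rewrite as S → β S' and S' → α S' | ε.
For N: α = {N B, L}, β = {a a, a b, b B}. Rewrite as N → β N' and N' → α N' | ε.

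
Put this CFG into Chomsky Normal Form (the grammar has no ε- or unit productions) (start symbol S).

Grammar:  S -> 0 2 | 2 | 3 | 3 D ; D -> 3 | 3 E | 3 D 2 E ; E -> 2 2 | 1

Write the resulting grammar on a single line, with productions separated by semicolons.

S -> X1 X2 | 2 | 3 | X3 D; D -> 3 | X3 E | X3 Y1; E -> X2 X2 | 1; X1 -> 0; X2 -> 2; X3 -> 3; Y1 -> D Y2; Y2 -> X2 E

Introduce a nonterminal for each terminal appearing in a rule of length ≥ 2: X1 → 0, X2 → 2, X3 → 3.
Binarize each right-hand side of length ≥ 3 by chaining fresh nonterminals (Y1, Y2, …): affected rules were D → X3 D X2 E.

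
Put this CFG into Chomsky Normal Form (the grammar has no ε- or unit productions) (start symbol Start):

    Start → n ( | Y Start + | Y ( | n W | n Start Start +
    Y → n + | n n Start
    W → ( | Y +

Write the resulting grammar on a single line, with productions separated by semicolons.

Introduce a nonterminal for each terminal appearing in a rule of length ≥ 2: X1 → n, X2 → (, X3 → +.
Binarize each right-hand side of length ≥ 3 by chaining fresh nonterminals (Y1, Y2, …): affected rules were Start → Y Start X3; Start → X1 Start Start X3; Y → X1 X1 Start.

Start → X1 X2 | Y Y1 | Y X2 | X1 W | X1 Y2; Y → X1 X3 | X1 Y4; W → ( | Y X3; X1 → n; X2 → (; X3 → +; Y1 → Start X3; Y2 → Start Y3; Y3 → Start X3; Y4 → X1 Start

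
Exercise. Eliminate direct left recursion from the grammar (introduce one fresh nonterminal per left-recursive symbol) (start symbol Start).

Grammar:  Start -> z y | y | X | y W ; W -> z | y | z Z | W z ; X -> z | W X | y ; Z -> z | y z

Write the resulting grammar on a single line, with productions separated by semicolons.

Start -> z y | y | X | y W; W -> z W1 | y W1 | z Z W1; X -> z | W X | y; Z -> z | y z; W1 -> z W1 | eps

Directly left-recursive nonterminal: W.
For W: α = {z}, β = {z, y, z Z}. Rewrite as W → β W1 and W1 → α W1 | ε.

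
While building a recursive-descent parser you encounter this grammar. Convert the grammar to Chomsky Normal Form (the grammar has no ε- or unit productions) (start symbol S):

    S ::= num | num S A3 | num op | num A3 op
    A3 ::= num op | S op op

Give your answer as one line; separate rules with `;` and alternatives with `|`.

Introduce a nonterminal for each terminal appearing in a rule of length ≥ 2: X1 → num, X2 → op.
Binarize each right-hand side of length ≥ 3 by chaining fresh nonterminals (Y1, Y2, …): affected rules were S → X1 S A3; S → X1 A3 X2; A3 → S X2 X2.

S ::= num | X1 Y1 | X1 X2 | X1 Y2; A3 ::= X1 X2 | S Y3; X1 ::= num; X2 ::= op; Y1 ::= S A3; Y2 ::= A3 X2; Y3 ::= X2 X2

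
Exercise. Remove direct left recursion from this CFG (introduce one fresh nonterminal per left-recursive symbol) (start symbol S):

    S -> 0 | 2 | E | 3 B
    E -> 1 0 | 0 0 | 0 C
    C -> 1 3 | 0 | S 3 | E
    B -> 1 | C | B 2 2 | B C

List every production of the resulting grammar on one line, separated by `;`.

S -> 0 | 2 | E | 3 B; E -> 1 0 | 0 0 | 0 C; C -> 1 3 | 0 | S 3 | E; B -> 1 B' | C B'; B' -> 2 2 B' | C B' | ε

Left recursion appears on B.
For B: α = {2 2, C}, β = {1, C}. Rewrite as B → β B' and B' → α B' | ε.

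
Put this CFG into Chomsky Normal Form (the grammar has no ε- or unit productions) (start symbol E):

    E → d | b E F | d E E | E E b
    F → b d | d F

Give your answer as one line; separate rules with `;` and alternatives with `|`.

E → d | X1 Y1 | X2 Y2 | E Y3; F → X1 X2 | X2 F; X1 → b; X2 → d; Y1 → E F; Y2 → E E; Y3 → E X1

Introduce a nonterminal for each terminal appearing in a rule of length ≥ 2: X1 → b, X2 → d.
Binarize each right-hand side of length ≥ 3 by chaining fresh nonterminals (Y1, Y2, …): affected rules were E → X1 E F; E → X2 E E; E → E E X1.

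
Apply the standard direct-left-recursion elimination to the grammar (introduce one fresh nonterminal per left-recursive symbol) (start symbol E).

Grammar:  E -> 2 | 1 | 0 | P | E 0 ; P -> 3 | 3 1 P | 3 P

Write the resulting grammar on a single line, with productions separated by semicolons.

E -> 2 E' | 1 E' | 0 E' | P E'; P -> 3 | 3 1 P | 3 P; E' -> 0 E' | ε

E is directly left-recursive.
For E: α = {0}, β = {2, 1, 0, P}. Rewrite as E → β E' and E' → α E' | ε.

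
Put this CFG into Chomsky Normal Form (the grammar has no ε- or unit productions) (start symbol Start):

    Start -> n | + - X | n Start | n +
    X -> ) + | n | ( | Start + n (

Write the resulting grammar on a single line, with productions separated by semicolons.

Introduce a nonterminal for each terminal appearing in a rule of length ≥ 2: X1 → +, X2 → -, X3 → n, X4 → ), X5 → (.
Binarize each right-hand side of length ≥ 3 by chaining fresh nonterminals (Y1, Y2, …): affected rules were Start → X1 X2 X; X → Start X1 X3 X5.

Start -> n | X1 Y1 | X3 Start | X3 X1; X -> X4 X1 | n | ( | Start Y2; X1 -> +; X2 -> -; X3 -> n; X4 -> ); X5 -> (; Y1 -> X2 X; Y2 -> X1 Y3; Y3 -> X3 X5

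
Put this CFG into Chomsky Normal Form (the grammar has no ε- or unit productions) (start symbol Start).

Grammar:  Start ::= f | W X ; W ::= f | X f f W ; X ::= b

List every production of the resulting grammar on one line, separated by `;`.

Introduce a nonterminal for each terminal appearing in a rule of length ≥ 2: X1 → f.
Binarize each right-hand side of length ≥ 3 by chaining fresh nonterminals (Y1, Y2, …): affected rules were W → X X1 X1 W.

Start ::= f | W X; W ::= f | X Y1; X ::= b; X1 ::= f; Y1 ::= X1 Y2; Y2 ::= X1 W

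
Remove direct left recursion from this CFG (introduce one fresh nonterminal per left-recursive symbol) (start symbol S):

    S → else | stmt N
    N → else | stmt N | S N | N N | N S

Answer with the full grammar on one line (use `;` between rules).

N is directly left-recursive.
For N: α = {N, S}, β = {else, stmt N, S N}. Rewrite as N → β N' and N' → α N' | ε.

S → else | stmt N; N → else N' | stmt N N' | S N N'; N' → N N' | S N' | ε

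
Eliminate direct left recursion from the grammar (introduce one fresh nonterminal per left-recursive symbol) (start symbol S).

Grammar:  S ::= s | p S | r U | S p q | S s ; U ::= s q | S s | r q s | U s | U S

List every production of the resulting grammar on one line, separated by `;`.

S ::= s S' | p S S' | r U S'; U ::= s q U' | S s U' | r q s U'; S' ::= p q S' | s S' | ε; U' ::= s U' | S U' | ε

Left recursion appears on S, U.
For S: α = {p q, s}, β = {s, p S, r U}. Rewrite as S → β S' and S' → α S' | ε.
For U: α = {s, S}, β = {s q, S s, r q s}. Rewrite as U → β U' and U' → α U' | ε.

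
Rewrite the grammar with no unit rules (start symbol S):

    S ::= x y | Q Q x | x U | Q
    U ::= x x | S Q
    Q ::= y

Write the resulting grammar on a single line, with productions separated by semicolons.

S ::= x y | Q Q x | x U | y; U ::= x x | S Q; Q ::= y

Unit pairs: S ⇒* {Q}.
For every A with A ⇒* B via unit rules, add B's non-unit alternatives to A; then delete every rule of the form X → Y.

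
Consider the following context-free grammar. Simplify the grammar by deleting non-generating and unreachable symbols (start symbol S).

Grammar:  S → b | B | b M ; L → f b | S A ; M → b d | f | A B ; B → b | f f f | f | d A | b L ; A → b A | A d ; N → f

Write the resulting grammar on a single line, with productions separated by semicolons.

Generating nonterminals: {B, L, M, N, S}.
Reachable from S after that: {B, L, M, S}.
Removed useless symbols: {A, N} and every production mentioning them.

S → b | B | b M; L → f b; M → b d | f; B → b | f f f | f | b L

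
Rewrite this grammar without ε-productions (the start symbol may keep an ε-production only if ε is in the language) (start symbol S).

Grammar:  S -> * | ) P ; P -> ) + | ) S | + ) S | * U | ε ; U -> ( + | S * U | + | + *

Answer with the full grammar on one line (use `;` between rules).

S -> * | ) P | ); P -> ) + | ) S | + ) S | * U; U -> ( + | S * U | + | + *

Nullable nonterminals: {P}.
ε ∉ L(G), so no ε-production is kept.
Expand every rule over subsets of its nullable positions: S → ) P gives ) P | ).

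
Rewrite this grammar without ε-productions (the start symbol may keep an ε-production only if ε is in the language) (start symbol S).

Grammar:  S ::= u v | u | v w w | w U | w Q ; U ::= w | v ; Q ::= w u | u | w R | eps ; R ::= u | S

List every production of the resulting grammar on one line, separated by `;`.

S ::= u v | u | v w w | w U | w Q | w; U ::= w | v; Q ::= w u | u | w R; R ::= u | S

The nullable symbols are {Q}.
ε ∉ L(G), so no ε-production is kept.
Add the nullable-subset variants: S → w Q gives w Q | w.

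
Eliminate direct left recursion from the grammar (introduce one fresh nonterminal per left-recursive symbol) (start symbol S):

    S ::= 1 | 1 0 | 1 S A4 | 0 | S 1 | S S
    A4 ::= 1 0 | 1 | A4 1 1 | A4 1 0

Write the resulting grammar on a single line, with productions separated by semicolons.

S ::= 1 S' | 1 0 S' | 1 S A4 S' | 0 S'; A4 ::= 1 0 A4' | 1 A4'; S' ::= 1 S' | S S' | epsilon; A4' ::= 1 1 A4' | 1 0 A4' | epsilon

Left recursion appears on S, A4.
For S: α = {1, S}, β = {1, 1 0, 1 S A4, 0}. Rewrite as S → β S' and S' → α S' | ε.
For A4: α = {1 1, 1 0}, β = {1 0, 1}. Rewrite as A4 → β A4' and A4' → α A4' | ε.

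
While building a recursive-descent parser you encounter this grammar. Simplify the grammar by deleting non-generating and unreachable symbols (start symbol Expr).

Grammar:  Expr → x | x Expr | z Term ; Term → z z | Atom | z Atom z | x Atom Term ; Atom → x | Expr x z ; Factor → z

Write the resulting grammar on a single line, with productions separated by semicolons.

Generating nonterminals: {Atom, Expr, Factor, Term}.
Reachable from Expr after that: {Atom, Expr, Term}.
Removed useless symbols: {Factor} and every production mentioning them.

Expr → x | x Expr | z Term; Term → z z | Atom | z Atom z | x Atom Term; Atom → x | Expr x z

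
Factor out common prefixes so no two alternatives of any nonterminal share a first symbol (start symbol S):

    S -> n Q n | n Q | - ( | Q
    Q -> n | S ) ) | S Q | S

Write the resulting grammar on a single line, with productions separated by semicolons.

S -> - ( | Q | n Q S'; Q -> n | S Q'; S' -> n | ε; Q' -> ) ) | Q | ε

S has alternatives sharing prefix 'n Q': factor to S → n Q S' with S' → n | ε.
Q has alternatives sharing prefix 'S': factor to Q → S Q' with Q' → ) ) | Q | ε.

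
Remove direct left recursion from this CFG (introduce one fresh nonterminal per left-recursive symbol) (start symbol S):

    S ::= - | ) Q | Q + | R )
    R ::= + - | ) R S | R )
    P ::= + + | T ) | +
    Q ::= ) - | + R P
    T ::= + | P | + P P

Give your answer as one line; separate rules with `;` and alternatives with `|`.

S ::= - | ) Q | Q + | R ); R ::= + - R' | ) R S R'; P ::= + + | T ) | +; Q ::= ) - | + R P; T ::= + | P | + P P; R' ::= ) R' | epsilon

Left recursion appears on R.
For R: α = {)}, β = {+ -, ) R S}. Rewrite as R → β R' and R' → α R' | ε.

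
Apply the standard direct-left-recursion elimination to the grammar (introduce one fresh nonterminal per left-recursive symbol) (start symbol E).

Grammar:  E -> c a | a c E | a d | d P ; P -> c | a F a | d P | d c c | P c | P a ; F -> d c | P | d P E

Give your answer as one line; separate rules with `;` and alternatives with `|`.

E -> c a | a c E | a d | d P; P -> c P' | a F a P' | d P P' | d c c P'; F -> d c | P | d P E; P' -> c P' | a P' | epsilon

Directly left-recursive nonterminal: P.
For P: α = {c, a}, β = {c, a F a, d P, d c c}. Rewrite as P → β P' and P' → α P' | ε.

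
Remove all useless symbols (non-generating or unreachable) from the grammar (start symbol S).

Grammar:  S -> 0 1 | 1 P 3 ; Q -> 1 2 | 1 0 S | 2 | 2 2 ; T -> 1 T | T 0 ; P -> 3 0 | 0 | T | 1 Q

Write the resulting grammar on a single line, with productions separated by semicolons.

Generating nonterminals: {P, Q, S}.
Reachable from S after that: {P, Q, S}.
Removed useless symbols: {T} and every production mentioning them.

S -> 0 1 | 1 P 3; Q -> 1 2 | 1 0 S | 2 | 2 2; P -> 3 0 | 0 | 1 Q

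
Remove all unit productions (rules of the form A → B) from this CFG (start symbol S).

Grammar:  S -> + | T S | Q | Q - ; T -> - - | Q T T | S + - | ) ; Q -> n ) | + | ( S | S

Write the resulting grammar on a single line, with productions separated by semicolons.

S -> + | T S | Q - | n ) | ( S; T -> - - | Q T T | S + - | ); Q -> + | T S | Q - | n ) | ( S

Unit pairs: Q ⇒* {S}; S ⇒* {Q}.
For every A with A ⇒* B via unit rules, add B's non-unit alternatives to A; then delete every rule of the form X → Y.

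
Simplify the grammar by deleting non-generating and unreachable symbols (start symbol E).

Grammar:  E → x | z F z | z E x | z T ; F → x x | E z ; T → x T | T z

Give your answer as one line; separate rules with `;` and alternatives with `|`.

Generating nonterminals: {E, F}.
Reachable from E after that: {E, F}.
Removed useless symbols: {T} and every production mentioning them.

E → x | z F z | z E x; F → x x | E z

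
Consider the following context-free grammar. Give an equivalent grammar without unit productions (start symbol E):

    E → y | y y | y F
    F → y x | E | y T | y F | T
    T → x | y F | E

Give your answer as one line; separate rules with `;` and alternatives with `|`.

E → y | y y | y F; F → y | y y | y F | y x | y T | x; T → y | y y | y F | x

Unit pairs: F ⇒* {E, T}; T ⇒* {E}.
For each unit pair (A, B), copy every non-unit production of B to A, then drop all unit productions.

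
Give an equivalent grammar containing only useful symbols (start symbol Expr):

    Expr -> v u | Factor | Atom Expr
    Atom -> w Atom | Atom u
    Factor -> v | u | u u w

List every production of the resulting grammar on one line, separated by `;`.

Expr -> v u | Factor; Factor -> v | u | u u w

Generating nonterminals: {Expr, Factor}.
Reachable from Expr after that: {Expr, Factor}.
Removed useless symbols: {Atom} and every production mentioning them.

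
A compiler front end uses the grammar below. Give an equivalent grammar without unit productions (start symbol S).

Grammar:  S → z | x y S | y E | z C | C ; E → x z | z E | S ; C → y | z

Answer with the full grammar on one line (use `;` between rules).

Unit pairs: E ⇒* {C, S}; S ⇒* {C}.
For every A with A ⇒* B via unit rules, add B's non-unit alternatives to A; then delete every rule of the form X → Y.

S → y | z | x y S | y E | z C; E → x z | z E | y | z | x y S | y E | z C; C → y | z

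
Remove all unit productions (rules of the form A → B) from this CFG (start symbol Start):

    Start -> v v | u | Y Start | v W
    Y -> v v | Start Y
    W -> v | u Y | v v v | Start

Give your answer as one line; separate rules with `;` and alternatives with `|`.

Start -> v v | u | Y Start | v W; Y -> v v | Start Y; W -> v v | u | Y Start | v W | v | u Y | v v v

Unit pairs: W ⇒* {Start}.
For every A with A ⇒* B via unit rules, add B's non-unit alternatives to A; then delete every rule of the form X → Y.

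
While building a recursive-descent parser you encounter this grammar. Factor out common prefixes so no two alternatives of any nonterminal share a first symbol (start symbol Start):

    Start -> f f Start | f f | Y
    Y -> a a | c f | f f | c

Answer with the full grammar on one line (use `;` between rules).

Start -> Y | f f Start1; Y -> a a | f f | c Y1; Start1 -> Start | ε; Y1 -> f | ε

Start has alternatives sharing prefix 'f f': factor to Start → f f Start1 with Start1 → Start | ε.
Y has alternatives sharing prefix 'c': factor to Y → c Y1 with Y1 → f | ε.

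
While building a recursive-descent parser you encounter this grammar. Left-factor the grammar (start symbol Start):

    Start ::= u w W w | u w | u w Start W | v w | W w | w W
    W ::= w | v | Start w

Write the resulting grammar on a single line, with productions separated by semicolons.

Start has alternatives sharing prefix 'u w': factor to Start → u w Start1 with Start1 → W w | ε | Start W.

Start ::= v w | W w | w W | u w Start1; W ::= w | v | Start w; Start1 ::= W w | epsilon | Start W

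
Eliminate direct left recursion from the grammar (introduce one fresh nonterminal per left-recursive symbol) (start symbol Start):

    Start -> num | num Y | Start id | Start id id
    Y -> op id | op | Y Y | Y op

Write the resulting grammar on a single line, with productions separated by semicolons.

Start -> num Start1 | num Y Start1; Y -> op id Y1 | op Y1; Start1 -> id Start1 | id id Start1 | ε; Y1 -> Y Y1 | op Y1 | ε

Directly left-recursive nonterminals: Start, Y.
For Start: α = {id, id id}, β = {num, num Y}. Rewrite as Start → β Start1 and Start1 → α Start1 | ε.
For Y: α = {Y, op}, β = {op id, op}. Rewrite as Y → β Y1 and Y1 → α Y1 | ε.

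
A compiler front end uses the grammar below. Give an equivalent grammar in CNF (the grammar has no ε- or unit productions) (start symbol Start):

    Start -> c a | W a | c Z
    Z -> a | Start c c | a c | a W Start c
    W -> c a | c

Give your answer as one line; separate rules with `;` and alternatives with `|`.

Introduce a nonterminal for each terminal appearing in a rule of length ≥ 2: X1 → c, X2 → a.
Binarize each right-hand side of length ≥ 3 by chaining fresh nonterminals (Y1, Y2, …): affected rules were Z → Start X1 X1; Z → X2 W Start X1.

Start -> X1 X2 | W X2 | X1 Z; Z -> a | Start Y1 | X2 X1 | X2 Y2; W -> X1 X2 | c; X1 -> c; X2 -> a; Y1 -> X1 X1; Y2 -> W Y3; Y3 -> Start X1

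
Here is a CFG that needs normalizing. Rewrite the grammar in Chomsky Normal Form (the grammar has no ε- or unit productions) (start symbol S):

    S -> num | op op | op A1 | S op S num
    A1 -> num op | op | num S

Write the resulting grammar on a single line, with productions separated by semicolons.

Introduce a nonterminal for each terminal appearing in a rule of length ≥ 2: X1 → op, X2 → num.
Binarize each right-hand side of length ≥ 3 by chaining fresh nonterminals (Y1, Y2, …): affected rules were S → S X1 S X2.

S -> num | X1 X1 | X1 A1 | S Y1; A1 -> X2 X1 | op | X2 S; X1 -> op; X2 -> num; Y1 -> X1 Y2; Y2 -> S X2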